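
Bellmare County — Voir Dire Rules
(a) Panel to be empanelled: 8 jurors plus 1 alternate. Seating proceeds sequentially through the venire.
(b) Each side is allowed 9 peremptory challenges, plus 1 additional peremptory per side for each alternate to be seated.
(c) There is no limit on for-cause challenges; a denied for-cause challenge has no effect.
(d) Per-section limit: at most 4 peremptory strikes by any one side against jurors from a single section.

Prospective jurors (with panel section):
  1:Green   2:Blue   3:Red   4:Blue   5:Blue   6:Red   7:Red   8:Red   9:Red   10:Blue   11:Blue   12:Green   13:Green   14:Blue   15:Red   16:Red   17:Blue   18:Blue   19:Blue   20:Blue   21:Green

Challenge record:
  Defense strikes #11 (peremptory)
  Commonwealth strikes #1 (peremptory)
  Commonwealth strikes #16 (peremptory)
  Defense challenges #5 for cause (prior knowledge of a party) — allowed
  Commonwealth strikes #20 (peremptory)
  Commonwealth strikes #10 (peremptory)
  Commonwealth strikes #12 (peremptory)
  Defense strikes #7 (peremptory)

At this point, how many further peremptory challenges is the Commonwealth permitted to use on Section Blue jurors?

2

Commonwealth peremptories so far: #1, #16, #20, #10, #12 — 5 of 10 used, 5 left overall.
Against Section Blue: #20, #10 — 2 used; per-section cap 4 leaves 2.
Binding limit: min(5, 2) = 2.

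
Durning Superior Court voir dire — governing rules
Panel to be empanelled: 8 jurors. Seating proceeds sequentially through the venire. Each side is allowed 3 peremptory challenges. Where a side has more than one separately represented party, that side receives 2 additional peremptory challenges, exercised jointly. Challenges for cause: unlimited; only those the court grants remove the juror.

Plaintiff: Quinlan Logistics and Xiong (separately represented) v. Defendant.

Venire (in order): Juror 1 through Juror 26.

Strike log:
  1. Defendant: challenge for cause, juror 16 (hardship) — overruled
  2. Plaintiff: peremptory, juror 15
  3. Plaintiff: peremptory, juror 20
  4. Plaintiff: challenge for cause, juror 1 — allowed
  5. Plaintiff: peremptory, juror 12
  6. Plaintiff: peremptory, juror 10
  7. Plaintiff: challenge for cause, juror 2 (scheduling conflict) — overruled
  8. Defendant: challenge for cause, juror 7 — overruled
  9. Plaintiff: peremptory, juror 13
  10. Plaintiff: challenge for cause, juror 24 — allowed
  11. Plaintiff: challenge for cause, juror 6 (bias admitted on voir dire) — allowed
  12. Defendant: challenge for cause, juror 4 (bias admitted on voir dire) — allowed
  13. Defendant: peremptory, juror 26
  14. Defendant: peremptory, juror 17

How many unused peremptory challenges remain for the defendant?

Defendant allotment: 3.
Defendant peremptories used: #26, #17 — 2 (for-cause on #16, #7, #4 don't count).
Remaining: 3 − 2 = 1.

1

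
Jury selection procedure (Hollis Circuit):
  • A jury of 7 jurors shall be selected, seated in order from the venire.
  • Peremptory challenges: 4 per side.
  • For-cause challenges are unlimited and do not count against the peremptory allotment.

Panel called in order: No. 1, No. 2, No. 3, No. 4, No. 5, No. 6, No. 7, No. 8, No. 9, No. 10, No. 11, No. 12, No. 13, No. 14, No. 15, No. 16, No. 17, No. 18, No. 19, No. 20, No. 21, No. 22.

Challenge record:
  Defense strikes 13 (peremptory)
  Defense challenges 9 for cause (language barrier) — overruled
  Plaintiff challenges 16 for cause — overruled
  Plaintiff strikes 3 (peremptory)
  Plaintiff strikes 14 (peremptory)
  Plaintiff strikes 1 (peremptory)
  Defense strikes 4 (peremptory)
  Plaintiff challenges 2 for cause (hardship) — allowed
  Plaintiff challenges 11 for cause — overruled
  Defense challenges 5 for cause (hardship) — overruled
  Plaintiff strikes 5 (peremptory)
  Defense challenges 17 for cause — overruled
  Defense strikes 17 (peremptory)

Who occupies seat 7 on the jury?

Removed: #1, #2, #3, #4, #5, #13, #14, #17. (#9, #11, #16 stay — for-cause denied.)
Seating in order: seats 1–7 → #6, #7, #8, #9, #10, #11, #12.
So seat 7 is #12.

12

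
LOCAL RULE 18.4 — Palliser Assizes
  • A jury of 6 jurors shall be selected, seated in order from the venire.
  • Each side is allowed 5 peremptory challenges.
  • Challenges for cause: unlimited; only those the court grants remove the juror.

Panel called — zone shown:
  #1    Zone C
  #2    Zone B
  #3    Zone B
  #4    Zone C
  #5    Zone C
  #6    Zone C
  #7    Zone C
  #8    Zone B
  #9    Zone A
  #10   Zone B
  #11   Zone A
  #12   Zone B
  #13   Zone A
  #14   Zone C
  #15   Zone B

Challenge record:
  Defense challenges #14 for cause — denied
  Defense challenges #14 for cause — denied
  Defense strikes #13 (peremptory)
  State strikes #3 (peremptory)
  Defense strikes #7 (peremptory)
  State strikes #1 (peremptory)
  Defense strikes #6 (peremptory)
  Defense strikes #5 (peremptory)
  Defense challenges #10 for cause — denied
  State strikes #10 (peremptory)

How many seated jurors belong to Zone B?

3

Removed: #1, #3, #5, #6, #7, #10, #13.
Seated jurors 1–6: #2, #4, #8, #9, #11, #12.
Of those, in Zone B: #2, #8, #12 → 3.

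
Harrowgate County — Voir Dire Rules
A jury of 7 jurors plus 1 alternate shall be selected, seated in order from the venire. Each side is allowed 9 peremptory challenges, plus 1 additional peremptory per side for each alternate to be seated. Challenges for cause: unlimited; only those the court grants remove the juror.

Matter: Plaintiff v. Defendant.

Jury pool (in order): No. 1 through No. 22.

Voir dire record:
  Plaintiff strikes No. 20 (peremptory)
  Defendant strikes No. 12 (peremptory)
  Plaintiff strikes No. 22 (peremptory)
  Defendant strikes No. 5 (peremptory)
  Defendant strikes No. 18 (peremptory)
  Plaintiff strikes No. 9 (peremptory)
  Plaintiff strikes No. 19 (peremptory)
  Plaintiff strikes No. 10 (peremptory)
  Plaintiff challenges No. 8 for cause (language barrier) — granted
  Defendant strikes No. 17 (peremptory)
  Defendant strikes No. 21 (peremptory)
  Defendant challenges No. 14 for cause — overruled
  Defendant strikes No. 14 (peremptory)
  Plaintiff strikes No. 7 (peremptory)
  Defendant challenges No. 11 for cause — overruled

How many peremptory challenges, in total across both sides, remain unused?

Plaintiff allotment: 9 base + 1 × 1 alternate = 10. Defendant allotment: 9 base + 1 × 1 alternate = 10.
Plaintiff peremptories used: #20, #22, #9, #19, #10, #7 — 6 (the for-cause on #8 doesn't count).
Defendant peremptories used: #12, #5, #18, #17, #21, #14 — 6 (for-cause on #14, #11 don't count).
Remaining: (10 − 6) + (10 − 6) = 8.

8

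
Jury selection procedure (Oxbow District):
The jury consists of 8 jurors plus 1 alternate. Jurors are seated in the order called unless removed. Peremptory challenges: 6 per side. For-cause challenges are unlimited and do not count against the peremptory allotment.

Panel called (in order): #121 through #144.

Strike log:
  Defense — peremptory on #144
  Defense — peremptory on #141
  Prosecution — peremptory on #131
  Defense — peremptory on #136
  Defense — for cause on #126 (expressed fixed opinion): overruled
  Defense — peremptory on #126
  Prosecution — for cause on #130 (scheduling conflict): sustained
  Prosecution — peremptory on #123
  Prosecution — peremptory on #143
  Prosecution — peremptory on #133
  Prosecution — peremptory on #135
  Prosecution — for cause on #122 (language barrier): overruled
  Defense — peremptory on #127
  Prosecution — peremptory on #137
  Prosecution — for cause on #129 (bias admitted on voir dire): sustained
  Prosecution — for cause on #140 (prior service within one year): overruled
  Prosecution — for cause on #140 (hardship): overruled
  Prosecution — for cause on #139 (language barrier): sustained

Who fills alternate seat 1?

Removed: #123, #126, #127, #129, #130, #131, #133, #135, #136, #137, #139, #141, #143, #144. (#122, #140 stay — for-cause denied.)
Filling seats in venire order through position 9: #121, #122, #124, #125, #128, #132, #134, #138, #140.
So alternate 1 is #140.

140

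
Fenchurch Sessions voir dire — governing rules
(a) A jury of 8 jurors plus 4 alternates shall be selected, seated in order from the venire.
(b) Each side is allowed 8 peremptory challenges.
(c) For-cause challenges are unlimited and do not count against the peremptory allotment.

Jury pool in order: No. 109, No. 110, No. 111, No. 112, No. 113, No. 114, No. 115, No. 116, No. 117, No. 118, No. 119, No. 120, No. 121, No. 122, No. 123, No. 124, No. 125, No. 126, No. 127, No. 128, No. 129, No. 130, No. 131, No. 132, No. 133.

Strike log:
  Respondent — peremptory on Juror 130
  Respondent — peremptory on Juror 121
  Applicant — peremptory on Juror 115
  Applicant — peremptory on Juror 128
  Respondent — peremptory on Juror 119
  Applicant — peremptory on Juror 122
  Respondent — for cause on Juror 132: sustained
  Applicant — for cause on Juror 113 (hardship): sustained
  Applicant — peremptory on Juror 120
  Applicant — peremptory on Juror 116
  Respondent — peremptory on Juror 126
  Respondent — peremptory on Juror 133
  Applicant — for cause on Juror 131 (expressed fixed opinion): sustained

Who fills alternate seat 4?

Removed: #113, #115, #116, #119, #120, #121, #122, #126, #128, #130, #131, #132, #133.
Seating in order: seats 1–8 → #109, #110, #111, #112, #114, #117, #118, #123; alternates → #124, #125, #127, #129.
So alternate 4 is #129.

129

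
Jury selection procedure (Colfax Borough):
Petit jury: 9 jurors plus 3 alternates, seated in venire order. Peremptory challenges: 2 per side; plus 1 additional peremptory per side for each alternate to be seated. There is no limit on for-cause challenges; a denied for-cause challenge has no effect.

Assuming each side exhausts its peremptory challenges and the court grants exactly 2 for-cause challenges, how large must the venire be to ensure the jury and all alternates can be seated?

24

Seats to fill: 9 + 3 alternates = 12.
Peremptories: 2 + 1×3 = 5 per side × 2 sides = 10.
For-cause removals: 2.
Minimum venire: 12 + 10 + 2 = 24.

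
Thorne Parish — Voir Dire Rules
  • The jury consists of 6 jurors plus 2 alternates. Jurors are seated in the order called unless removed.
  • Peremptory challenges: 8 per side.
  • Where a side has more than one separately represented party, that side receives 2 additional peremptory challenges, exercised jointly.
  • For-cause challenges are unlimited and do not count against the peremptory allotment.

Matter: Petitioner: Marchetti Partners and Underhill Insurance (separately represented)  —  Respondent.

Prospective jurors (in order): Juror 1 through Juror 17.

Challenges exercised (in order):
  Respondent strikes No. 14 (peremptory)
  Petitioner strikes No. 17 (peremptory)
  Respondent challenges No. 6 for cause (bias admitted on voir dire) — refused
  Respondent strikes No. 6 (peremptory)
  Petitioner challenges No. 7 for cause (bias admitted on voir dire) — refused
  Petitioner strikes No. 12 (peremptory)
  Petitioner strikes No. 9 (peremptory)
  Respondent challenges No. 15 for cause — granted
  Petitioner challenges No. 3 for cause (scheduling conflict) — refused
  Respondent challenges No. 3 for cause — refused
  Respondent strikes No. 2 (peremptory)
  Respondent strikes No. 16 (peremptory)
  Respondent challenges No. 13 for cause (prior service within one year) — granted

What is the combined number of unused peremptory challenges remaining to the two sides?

Petitioner allotment: 8 base + 2 multi-party = 10. Respondent allotment: 8.
Petitioner peremptories used: #17, #12, #9 — 3 (for-cause on #7, #3 don't count).
Respondent peremptories used: #14, #6, #2, #16 — 4 (for-cause on #6, #15, #3, #13 don't count).
Remaining: (10 − 3) + (8 − 4) = 11.

11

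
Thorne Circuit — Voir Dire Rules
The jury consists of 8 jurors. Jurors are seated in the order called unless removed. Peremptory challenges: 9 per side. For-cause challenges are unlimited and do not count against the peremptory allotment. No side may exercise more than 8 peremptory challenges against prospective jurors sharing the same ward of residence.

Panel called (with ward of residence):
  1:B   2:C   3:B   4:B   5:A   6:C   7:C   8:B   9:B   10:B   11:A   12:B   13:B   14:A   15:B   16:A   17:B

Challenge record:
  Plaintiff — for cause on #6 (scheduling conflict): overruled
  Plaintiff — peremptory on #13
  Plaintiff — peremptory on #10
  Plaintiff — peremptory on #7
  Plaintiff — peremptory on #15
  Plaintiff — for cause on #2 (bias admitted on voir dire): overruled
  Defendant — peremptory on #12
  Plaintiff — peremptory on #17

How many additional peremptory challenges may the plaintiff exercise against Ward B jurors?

Plaintiff peremptories so far: #13, #10, #7, #15, #17 — 5 of 9 used, 4 left overall.
Against Ward B: #13, #10, #15, #17 — 4 used; per-ward cap 8 leaves 4.
Binding limit: min(4, 4) = 4.

4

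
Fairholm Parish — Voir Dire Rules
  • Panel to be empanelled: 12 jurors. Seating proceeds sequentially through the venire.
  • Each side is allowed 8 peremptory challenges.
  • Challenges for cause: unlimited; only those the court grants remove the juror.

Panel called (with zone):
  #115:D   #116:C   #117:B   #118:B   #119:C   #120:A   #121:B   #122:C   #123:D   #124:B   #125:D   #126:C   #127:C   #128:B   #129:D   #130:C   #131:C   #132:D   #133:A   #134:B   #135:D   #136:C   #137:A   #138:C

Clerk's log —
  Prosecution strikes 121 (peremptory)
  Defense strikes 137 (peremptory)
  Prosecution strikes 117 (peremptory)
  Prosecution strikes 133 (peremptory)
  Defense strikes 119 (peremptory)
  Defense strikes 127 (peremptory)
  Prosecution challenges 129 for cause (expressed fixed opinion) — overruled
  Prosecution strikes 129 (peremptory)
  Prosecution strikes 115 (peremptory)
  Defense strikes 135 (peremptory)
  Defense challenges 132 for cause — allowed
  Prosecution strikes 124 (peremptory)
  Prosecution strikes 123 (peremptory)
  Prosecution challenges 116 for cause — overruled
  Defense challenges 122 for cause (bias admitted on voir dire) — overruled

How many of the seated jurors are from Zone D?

1

Removed: #115, #117, #119, #121, #123, #124, #127, #129, #132, #133, #135, #137.
Seated jurors 1–12: #116, #118, #120, #122, #125, #126, #128, #130, #131, #134, #136, #138.
Of those, in Zone D: #125 → 1.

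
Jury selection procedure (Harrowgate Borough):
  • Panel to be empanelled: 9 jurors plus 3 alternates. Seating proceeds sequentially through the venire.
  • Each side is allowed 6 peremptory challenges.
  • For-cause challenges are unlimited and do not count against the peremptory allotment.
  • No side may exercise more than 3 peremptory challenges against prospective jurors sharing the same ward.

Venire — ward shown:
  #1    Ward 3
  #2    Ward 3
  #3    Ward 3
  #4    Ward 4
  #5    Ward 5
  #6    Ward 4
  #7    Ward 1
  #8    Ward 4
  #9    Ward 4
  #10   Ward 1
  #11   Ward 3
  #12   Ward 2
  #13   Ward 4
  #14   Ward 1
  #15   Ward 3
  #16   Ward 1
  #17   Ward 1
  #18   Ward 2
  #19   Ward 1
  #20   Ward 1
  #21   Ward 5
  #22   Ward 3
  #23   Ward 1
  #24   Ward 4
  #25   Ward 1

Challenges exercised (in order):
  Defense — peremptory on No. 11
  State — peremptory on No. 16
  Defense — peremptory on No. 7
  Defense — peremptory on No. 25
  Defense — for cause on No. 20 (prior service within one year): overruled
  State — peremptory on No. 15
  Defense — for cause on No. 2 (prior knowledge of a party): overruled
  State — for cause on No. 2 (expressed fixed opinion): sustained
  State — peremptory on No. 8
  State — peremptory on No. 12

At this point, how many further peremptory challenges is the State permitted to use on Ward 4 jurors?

2

State peremptories so far: #16, #15, #8, #12 — 4 of 6 used, 2 left overall.
Against Ward 4: #8 — 1 used; per-ward cap 3 leaves 2.
Binding limit: min(2, 2) = 2.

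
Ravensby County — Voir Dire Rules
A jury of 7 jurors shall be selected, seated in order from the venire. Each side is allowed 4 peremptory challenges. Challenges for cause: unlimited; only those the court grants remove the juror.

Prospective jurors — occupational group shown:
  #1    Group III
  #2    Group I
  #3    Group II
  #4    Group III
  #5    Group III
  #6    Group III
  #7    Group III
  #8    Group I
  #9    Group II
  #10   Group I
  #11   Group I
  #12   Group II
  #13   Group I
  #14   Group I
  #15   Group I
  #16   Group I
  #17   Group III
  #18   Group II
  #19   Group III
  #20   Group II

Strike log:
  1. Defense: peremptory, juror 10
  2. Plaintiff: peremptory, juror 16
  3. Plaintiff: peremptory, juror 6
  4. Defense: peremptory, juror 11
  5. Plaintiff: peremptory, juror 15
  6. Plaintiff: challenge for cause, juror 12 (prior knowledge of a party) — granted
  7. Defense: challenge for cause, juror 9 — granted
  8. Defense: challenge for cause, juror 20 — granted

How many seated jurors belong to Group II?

1

Removed: #6, #9, #10, #11, #12, #15, #16, #20.
Seated jurors 1–7: #1, #2, #3, #4, #5, #7, #8.
Of those, in Group II: #3 → 1.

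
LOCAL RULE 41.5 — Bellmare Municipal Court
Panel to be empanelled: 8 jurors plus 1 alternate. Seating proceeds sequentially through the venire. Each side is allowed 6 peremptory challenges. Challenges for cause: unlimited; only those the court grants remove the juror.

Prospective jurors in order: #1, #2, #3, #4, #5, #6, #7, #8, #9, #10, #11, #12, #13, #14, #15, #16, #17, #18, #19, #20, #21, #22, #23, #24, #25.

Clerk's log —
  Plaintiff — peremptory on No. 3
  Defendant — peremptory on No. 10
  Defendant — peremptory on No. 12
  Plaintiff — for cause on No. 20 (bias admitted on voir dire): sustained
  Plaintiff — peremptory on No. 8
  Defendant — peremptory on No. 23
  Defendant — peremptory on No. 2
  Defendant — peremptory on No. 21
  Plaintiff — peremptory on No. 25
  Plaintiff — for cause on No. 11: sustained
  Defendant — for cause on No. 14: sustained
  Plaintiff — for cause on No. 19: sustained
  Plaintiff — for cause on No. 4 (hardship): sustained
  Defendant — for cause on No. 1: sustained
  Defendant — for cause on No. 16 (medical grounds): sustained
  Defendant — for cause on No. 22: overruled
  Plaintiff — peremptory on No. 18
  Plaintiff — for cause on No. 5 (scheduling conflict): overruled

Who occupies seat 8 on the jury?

22

Removed: #1, #2, #3, #4, #8, #10, #11, #12, #14, #16, #18, #19, #20, #21, #23, #25. (#5, #22 stay — for-cause denied.)
Seating in order: seats 1–8 → #5, #6, #7, #9, #13, #15, #17, #22; alternates → #24.
So seat 8 is #22.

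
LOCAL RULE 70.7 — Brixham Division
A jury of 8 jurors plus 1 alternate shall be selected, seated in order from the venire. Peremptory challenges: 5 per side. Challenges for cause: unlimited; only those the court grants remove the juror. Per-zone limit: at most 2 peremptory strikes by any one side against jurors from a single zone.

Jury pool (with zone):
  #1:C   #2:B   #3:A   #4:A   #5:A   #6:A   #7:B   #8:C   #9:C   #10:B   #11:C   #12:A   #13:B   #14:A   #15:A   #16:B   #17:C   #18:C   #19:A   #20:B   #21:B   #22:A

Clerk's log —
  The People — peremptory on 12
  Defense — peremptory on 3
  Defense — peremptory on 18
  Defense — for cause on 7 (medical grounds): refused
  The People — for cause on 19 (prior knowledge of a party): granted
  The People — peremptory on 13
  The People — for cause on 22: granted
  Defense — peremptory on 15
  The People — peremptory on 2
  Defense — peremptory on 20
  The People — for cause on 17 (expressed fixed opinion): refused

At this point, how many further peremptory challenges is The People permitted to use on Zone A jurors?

The People peremptories so far: #12, #13, #2 — 3 of 5 used, 2 left overall.
Against Zone A: #12 — 1 used; per-zone cap 2 leaves 1.
Binding limit: min(2, 1) = 1.

1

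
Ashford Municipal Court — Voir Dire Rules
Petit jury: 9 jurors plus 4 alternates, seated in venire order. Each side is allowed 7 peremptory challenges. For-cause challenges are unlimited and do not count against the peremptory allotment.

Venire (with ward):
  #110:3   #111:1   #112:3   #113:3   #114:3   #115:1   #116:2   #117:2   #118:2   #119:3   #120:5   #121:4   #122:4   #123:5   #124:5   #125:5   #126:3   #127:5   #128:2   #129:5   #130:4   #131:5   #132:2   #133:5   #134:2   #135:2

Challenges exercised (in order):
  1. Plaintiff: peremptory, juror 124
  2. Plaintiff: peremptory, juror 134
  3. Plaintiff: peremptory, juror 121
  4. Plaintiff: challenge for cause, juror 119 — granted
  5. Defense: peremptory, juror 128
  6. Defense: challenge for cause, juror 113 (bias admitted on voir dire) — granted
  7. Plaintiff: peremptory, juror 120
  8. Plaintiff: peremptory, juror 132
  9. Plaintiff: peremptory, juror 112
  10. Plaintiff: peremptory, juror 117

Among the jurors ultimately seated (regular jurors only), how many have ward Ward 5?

2

Removed: #112, #113, #117, #119, #120, #121, #124, #128, #132, #134.
Seated jurors 1–9: #110, #111, #114, #115, #116, #118, #122, #123, #125 (alternates #126, #127, #129, #130 not counted).
Of those, in Ward 5: #123, #125 → 2.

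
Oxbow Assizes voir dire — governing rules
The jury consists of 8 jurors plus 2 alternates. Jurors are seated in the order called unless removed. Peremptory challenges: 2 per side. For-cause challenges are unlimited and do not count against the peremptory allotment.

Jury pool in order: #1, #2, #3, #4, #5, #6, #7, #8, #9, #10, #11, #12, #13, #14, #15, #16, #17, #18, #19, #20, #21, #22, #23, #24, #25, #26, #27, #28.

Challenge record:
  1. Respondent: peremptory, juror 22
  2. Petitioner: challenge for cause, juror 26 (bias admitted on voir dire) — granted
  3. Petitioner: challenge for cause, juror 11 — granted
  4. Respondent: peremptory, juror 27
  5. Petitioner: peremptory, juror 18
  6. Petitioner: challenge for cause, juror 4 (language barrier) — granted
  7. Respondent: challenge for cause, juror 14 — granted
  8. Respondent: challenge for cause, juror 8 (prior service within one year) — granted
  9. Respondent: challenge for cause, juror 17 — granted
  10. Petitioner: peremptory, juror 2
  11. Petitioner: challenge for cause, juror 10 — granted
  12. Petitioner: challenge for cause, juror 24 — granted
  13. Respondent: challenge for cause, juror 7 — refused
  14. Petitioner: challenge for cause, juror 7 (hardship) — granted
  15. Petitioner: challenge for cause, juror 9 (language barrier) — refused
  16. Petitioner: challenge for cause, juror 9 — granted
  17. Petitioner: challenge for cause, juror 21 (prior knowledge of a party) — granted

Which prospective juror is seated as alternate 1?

Removed: #2, #4, #7, #8, #9, #10, #11, #14, #17, #18, #21, #22, #24, #26, #27.
Seating in order: seats 1–8 → #1, #3, #5, #6, #12, #13, #15, #16; alternates → #19, #20.
So alternate 1 is #19.

19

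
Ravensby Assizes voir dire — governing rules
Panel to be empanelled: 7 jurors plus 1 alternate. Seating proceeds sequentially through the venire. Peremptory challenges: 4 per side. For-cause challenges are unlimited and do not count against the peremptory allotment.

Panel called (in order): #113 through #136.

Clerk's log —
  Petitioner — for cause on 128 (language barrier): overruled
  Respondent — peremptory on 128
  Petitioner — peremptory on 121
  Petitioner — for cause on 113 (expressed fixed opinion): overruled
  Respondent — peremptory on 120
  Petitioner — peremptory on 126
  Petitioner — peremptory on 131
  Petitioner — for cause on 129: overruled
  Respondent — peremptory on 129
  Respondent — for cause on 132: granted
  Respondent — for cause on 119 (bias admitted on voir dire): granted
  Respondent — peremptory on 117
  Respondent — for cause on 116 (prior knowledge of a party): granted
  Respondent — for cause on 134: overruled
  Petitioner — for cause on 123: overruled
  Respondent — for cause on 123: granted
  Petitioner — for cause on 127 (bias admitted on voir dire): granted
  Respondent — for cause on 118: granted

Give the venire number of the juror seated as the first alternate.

Removed: #116, #117, #118, #119, #120, #121, #123, #126, #127, #128, #129, #131, #132. (#113, #134 stay — for-cause denied.)
Seating in order: seats 1–7 → #113, #114, #115, #122, #124, #125, #130; alternates → #133.
So alternate 1 is #133.

133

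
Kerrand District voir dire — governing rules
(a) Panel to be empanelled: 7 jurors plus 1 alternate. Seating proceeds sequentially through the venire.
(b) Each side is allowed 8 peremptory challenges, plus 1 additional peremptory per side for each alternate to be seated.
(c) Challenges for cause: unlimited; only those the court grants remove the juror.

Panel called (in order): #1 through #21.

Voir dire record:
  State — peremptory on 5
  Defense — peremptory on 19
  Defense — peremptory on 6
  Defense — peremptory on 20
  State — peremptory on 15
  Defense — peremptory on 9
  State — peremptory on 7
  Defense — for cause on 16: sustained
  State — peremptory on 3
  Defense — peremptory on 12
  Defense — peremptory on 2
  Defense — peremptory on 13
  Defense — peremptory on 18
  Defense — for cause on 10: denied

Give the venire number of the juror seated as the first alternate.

21

Removed: #2, #3, #5, #6, #7, #9, #12, #13, #15, #16, #18, #19, #20. (#10 stays — for-cause denied.)
Seating in order: seats 1–7 → #1, #4, #8, #10, #11, #14, #17; alternates → #21.
So alternate 1 is #21.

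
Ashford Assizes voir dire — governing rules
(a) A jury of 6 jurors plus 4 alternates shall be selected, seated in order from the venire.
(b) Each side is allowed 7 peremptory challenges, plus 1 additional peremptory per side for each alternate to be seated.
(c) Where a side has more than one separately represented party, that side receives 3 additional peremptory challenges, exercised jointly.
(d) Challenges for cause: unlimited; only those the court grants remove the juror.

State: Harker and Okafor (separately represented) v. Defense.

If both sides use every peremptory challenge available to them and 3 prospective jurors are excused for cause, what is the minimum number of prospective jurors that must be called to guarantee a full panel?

38

Seats to fill: 6 + 4 alternates = 10.
Peremptories — State: 7 + 1×4 + 3 = 14; Defense: 7 + 1×4 = 11; total 25.
For-cause removals: 3.
Minimum venire: 10 + 25 + 3 = 38.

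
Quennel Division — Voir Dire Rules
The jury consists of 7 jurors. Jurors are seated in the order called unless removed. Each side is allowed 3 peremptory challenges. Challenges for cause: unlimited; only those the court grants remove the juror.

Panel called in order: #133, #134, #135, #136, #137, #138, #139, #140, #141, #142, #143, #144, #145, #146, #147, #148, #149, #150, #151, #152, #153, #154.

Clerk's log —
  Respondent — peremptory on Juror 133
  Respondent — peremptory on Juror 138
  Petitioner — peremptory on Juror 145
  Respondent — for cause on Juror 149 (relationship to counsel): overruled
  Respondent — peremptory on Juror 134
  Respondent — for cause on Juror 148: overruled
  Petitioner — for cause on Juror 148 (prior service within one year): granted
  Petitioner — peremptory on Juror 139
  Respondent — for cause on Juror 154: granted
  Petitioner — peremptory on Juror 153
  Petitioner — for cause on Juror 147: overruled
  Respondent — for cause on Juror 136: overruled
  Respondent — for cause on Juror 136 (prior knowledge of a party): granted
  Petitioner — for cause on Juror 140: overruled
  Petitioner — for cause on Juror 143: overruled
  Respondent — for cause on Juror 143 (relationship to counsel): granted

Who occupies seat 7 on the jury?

Removed: #133, #134, #136, #138, #139, #143, #145, #148, #153, #154. (#140, #147, #149 stay — for-cause denied.)
Seating in order: seats 1–7 → #135, #137, #140, #141, #142, #144, #146.
So seat 7 is #146.

146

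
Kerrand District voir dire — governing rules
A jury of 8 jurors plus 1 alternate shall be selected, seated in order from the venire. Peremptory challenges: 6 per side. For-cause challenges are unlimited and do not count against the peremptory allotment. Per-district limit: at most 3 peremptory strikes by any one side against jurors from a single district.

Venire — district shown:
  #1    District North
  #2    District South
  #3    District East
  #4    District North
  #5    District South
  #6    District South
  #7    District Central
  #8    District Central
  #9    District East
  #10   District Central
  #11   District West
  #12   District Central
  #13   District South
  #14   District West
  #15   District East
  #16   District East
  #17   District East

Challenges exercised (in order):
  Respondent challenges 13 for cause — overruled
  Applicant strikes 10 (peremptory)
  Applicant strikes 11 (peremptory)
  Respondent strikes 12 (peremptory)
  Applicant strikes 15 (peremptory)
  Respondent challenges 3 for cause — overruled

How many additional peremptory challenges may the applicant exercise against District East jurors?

Applicant peremptories so far: #10, #11, #15 — 3 of 6 used, 3 left overall.
Against District East: #15 — 1 used; per-district cap 3 leaves 2.
Binding limit: min(3, 2) = 2.

2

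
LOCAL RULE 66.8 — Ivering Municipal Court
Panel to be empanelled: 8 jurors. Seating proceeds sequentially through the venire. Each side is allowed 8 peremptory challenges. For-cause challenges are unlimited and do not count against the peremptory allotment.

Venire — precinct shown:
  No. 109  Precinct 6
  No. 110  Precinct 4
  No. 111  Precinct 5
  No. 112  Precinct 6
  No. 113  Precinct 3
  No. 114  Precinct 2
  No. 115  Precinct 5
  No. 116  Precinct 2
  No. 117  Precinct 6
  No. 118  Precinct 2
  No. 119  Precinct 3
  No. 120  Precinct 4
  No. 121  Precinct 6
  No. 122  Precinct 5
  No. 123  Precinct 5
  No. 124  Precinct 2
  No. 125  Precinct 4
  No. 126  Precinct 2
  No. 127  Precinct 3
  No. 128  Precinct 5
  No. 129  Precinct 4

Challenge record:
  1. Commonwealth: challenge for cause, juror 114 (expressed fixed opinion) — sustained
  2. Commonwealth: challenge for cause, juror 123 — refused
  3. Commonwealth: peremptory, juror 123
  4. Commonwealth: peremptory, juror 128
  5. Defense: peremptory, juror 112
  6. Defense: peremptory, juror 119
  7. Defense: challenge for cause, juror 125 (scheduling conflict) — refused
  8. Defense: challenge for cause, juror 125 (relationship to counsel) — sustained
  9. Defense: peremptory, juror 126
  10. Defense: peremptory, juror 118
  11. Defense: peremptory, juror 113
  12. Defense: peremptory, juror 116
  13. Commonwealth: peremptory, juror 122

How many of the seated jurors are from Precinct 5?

2

Removed: #112, #113, #114, #116, #118, #119, #122, #123, #125, #126, #128.
Seated jurors 1–8: #109, #110, #111, #115, #117, #120, #121, #124.
Of those, in Precinct 5: #111, #115 → 2.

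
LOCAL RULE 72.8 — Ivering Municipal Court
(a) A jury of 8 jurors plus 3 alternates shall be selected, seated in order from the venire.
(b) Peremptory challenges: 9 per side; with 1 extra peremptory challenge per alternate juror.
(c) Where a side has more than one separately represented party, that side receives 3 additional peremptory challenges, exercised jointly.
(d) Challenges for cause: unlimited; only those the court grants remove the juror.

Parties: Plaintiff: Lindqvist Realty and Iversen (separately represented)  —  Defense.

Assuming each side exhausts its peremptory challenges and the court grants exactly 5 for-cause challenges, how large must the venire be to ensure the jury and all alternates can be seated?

43

Seats to fill: 8 + 3 alternates = 11.
Peremptories — Plaintiff: 9 + 1×3 + 3 = 15; Defense: 9 + 1×3 = 12; total 27.
For-cause removals: 5.
Minimum venire: 11 + 27 + 5 = 43.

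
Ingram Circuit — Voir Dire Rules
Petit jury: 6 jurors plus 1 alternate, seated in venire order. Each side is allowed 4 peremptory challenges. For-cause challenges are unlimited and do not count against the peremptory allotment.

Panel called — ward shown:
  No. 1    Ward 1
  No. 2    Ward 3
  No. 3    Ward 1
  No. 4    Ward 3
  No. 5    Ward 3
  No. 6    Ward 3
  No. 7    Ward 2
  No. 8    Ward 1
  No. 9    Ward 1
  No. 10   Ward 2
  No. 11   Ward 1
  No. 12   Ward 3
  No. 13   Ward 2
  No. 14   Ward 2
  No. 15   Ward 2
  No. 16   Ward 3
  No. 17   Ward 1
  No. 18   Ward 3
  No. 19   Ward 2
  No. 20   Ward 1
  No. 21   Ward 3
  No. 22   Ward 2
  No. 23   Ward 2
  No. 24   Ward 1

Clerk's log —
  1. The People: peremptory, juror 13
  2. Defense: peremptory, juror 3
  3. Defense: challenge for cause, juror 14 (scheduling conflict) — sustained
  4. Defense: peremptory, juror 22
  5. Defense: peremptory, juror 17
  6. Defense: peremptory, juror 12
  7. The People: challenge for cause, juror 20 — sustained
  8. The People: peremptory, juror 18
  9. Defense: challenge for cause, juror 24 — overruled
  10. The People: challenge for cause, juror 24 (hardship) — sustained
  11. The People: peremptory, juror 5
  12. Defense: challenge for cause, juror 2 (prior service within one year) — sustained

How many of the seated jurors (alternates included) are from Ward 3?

2

Removed: #2, #3, #5, #12, #13, #14, #17, #18, #20, #22, #24.
Seated (7 incl. alternates): #1, #4, #6, #7, #8, #9, #10.
Of those, in Ward 3: #4, #6 → 2.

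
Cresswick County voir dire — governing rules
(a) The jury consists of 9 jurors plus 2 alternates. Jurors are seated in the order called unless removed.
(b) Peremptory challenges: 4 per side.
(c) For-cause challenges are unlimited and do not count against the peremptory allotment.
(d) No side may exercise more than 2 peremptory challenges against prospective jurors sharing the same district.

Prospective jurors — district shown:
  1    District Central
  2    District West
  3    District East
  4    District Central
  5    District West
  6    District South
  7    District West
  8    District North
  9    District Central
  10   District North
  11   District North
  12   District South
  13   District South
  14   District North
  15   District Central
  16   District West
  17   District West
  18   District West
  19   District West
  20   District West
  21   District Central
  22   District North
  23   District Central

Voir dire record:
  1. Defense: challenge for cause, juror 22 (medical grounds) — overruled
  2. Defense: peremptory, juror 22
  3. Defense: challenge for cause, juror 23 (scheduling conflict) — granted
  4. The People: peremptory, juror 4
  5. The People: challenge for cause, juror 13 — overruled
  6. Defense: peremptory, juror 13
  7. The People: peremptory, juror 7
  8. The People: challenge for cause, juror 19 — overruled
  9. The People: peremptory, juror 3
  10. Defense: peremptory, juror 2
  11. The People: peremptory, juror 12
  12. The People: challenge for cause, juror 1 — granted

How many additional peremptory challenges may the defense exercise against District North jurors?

Defense peremptories so far: #22, #13, #2 — 3 of 4 used, 1 left overall.
Against District North: #22 — 1 used; per-district cap 2 leaves 1.
Binding limit: min(1, 1) = 1.

1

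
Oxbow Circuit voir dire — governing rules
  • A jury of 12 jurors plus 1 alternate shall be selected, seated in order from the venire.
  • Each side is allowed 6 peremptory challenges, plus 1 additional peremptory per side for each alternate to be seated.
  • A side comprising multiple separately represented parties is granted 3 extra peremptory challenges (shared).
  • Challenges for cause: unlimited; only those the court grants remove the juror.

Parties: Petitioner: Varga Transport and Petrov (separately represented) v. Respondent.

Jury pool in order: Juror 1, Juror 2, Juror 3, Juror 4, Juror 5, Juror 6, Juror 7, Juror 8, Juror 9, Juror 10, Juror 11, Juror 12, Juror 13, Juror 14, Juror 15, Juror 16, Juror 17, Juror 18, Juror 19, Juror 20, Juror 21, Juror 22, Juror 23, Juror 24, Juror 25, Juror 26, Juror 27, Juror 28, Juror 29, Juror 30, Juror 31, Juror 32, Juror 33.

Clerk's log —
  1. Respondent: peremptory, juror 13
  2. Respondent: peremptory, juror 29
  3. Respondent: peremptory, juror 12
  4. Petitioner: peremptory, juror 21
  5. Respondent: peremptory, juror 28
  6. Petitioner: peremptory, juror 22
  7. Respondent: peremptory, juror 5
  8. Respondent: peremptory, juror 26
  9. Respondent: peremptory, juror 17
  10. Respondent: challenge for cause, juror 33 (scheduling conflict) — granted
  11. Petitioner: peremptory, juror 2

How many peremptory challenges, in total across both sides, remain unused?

Petitioner allotment: 6 base + 1 × 1 alternate + 3 multi-party = 10. Respondent allotment: 6 base + 1 × 1 alternate = 7.
Petitioner peremptories used: #21, #22, #2 — 3.
Respondent peremptories used: #13, #29, #12, #28, #5, #26, #17 — 7 (the for-cause on #33 doesn't count).
Remaining: (10 − 3) + (7 − 7) = 7.

7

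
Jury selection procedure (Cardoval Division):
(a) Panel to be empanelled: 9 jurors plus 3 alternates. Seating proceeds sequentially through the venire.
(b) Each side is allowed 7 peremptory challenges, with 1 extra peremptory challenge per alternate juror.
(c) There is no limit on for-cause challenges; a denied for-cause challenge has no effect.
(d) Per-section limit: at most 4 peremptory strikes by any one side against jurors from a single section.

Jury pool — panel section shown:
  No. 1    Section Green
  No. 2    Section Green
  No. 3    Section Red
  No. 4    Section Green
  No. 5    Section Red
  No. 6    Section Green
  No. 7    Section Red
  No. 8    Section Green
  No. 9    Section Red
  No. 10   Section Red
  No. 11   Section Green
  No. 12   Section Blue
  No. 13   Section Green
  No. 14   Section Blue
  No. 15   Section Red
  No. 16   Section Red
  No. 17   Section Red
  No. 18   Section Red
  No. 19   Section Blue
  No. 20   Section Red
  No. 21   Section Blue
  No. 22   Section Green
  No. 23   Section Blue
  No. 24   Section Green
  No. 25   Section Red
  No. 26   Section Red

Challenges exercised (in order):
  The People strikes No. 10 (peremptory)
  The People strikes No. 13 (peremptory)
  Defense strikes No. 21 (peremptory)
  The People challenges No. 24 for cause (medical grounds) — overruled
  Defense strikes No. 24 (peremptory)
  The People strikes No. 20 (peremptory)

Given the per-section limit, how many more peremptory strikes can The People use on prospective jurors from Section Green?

The People peremptories so far: #10, #13, #20 — 3 of 10 used, 7 left overall.
Against Section Green: #13 — 1 used; per-section cap 4 leaves 3.
Binding limit: min(7, 3) = 3.

3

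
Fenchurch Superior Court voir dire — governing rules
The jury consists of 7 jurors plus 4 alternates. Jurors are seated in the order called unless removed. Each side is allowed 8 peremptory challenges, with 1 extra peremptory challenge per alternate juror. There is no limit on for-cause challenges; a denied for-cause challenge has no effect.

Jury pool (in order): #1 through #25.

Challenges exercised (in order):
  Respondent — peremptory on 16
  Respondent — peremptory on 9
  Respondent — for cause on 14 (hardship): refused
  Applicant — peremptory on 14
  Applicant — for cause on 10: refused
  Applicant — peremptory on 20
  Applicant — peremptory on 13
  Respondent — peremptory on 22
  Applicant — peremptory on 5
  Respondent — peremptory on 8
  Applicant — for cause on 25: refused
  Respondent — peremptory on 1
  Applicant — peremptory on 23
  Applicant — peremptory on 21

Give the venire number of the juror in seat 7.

11

Removed: #1, #5, #8, #9, #13, #14, #16, #20, #21, #22, #23. (#10, #25 stay — for-cause denied.)
Seating in order: seats 1–7 → #2, #3, #4, #6, #7, #10, #11; alternates → #12, #15, #17, #18.
So seat 7 is #11.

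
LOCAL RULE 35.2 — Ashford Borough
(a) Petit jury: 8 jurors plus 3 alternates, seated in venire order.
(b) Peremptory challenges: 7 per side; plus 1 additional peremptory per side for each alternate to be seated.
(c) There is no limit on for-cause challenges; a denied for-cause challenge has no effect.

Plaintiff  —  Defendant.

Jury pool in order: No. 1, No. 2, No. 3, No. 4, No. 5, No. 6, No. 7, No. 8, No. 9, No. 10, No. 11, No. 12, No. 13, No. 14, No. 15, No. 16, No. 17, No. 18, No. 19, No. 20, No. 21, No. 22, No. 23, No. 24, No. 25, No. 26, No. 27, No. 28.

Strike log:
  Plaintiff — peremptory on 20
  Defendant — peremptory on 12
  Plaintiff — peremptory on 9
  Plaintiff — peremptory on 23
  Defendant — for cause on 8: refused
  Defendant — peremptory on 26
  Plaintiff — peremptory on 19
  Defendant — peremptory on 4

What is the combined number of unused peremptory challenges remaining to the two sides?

Plaintiff allotment: 7 base + 1 × 3 alternates = 10. Defendant allotment: 7 base + 1 × 3 alternates = 10.
Plaintiff peremptories used: #20, #9, #23, #19 — 4.
Defendant peremptories used: #12, #26, #4 — 3 (the for-cause on #8 doesn't count).
Remaining: (10 − 4) + (10 − 3) = 13.

13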